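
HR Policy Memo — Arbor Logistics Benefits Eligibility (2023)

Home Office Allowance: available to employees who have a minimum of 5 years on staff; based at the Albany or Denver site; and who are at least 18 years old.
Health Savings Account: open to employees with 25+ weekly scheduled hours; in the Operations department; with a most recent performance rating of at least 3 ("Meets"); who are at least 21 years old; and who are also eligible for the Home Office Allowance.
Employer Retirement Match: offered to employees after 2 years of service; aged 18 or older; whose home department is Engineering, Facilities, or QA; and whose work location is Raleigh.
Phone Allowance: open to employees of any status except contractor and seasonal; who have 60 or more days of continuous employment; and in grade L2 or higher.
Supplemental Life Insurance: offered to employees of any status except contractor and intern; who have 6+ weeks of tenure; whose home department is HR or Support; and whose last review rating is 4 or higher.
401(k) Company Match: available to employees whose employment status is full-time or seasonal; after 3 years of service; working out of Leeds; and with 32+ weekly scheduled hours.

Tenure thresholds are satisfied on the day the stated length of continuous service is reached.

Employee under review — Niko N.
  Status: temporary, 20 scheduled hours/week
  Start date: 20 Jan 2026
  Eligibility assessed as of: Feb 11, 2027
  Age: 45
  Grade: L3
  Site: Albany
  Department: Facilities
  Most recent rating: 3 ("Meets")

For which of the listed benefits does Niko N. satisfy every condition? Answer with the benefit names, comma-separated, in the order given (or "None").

Service from 20 Jan 2026 to Feb 11, 2027: 387 days.
Home Office Allowance — service 387 days < 5 years (≈1825 days) ✗ → not eligible.
Health Savings Account — 20 hrs/wk < 25 ✗ → not eligible.
Employer Retirement Match — service 387 days < 2 years (≈730 days) ✗ → not eligible.
Phone Allowance — status temporary ✓ (not excluded); service 387 days ≥ 60 days ✓; grade L3 ≥ L2 ✓ → eligible.
Supplemental Life Insurance — status temporary ✓ (not excluded); service 387 days ≥ 6 weeks (≈42 days) ✓; dept Facilities ✗ → not eligible.
401(k) Company Match — status temporary ✗ (requires full-time or seasonal) → not eligible.

Phone Allowance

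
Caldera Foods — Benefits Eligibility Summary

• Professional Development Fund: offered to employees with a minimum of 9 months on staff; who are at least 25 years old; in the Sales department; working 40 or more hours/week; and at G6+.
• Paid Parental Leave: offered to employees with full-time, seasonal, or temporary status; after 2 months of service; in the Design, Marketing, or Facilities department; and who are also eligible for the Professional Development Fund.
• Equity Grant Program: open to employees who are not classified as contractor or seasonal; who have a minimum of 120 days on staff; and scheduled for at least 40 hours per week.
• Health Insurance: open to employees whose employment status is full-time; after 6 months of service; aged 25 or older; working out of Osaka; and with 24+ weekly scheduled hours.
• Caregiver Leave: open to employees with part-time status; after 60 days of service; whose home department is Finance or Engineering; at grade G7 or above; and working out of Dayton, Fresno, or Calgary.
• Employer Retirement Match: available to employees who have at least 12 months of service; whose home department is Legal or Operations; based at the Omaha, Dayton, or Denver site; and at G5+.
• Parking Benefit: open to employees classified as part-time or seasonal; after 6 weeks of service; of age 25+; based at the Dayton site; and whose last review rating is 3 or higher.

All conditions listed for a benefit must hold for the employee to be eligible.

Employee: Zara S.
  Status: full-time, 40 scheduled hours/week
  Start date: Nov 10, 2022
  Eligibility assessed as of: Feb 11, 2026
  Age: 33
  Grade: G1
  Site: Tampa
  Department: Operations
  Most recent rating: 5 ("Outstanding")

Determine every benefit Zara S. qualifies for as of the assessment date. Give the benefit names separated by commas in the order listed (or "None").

Service from Nov 10, 2022 to Feb 11, 2026: 1189 days.
Professional Development Fund — service 1189 days ≥ 9 months (≈270 days) ✓; age 33 ≥ 25 ✓; dept Operations ✗ → not eligible.
Paid Parental Leave — status full-time ✓; service 1189 days ≥ 2 months (≈60 days) ✓; dept Operations ✗ → not eligible.
Equity Grant Program — status full-time ✓ (not excluded); service 1189 days ≥ 120 days ✓; 40 hrs/wk ≥ 40 ✓ → eligible.
Health Insurance — status full-time ✓; service 1189 days ≥ 6 months (≈180 days) ✓; age 33 ≥ 25 ✓; site Tampa ✗ (not Osaka) → not eligible.
Caregiver Leave — status full-time ✗ (requires part-time) → not eligible.
Employer Retirement Match — service 1189 days ≥ 12 months (≈360 days) ✓; dept Operations ✓; site Tampa ✗ (not Omaha, Dayton, or Denver) → not eligible.
Parking Benefit — status full-time ✗ (requires part-time or seasonal) → not eligible.

Equity Grant Program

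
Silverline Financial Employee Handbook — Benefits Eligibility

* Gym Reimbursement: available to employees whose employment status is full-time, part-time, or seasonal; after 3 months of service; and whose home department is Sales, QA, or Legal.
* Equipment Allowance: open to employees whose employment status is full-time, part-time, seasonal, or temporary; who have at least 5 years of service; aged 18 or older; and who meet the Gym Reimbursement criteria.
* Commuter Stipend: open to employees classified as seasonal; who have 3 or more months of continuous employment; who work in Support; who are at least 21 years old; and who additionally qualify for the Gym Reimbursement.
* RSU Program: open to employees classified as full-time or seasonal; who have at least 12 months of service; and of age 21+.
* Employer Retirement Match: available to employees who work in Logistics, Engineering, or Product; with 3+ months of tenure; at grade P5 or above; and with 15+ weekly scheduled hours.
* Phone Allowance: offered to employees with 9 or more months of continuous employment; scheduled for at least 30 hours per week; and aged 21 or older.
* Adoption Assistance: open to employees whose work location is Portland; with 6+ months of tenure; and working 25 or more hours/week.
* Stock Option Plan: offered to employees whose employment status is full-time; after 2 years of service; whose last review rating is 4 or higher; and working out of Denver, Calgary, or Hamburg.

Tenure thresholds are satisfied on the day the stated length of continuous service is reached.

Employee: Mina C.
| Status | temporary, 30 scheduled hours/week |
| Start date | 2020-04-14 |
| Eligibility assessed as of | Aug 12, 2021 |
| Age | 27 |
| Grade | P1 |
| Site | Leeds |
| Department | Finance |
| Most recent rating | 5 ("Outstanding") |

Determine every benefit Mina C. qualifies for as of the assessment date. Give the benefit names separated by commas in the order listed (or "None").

Service from 2020-04-14 to Aug 12, 2021: 485 days.
Gym Reimbursement — status temporary ✗ (requires full-time, part-time, or seasonal) → not eligible.
Equipment Allowance — status temporary ✓; service 485 days < 5 years (≈1825 days) ✗ → not eligible.
Commuter Stipend — status temporary ✗ (requires seasonal) → not eligible.
RSU Program — status temporary ✗ (requires full-time or seasonal) → not eligible.
Employer Retirement Match — dept Finance ✗ → not eligible.
Phone Allowance — service 485 days ≥ 9 months (≈270 days) ✓; 30 hrs/wk ≥ 30 ✓; age 27 ≥ 21 ✓ → eligible.
Adoption Assistance — site Leeds ✗ (not Portland) → not eligible.
Stock Option Plan — status temporary ✗ (requires full-time) → not eligible.

Phone Allowance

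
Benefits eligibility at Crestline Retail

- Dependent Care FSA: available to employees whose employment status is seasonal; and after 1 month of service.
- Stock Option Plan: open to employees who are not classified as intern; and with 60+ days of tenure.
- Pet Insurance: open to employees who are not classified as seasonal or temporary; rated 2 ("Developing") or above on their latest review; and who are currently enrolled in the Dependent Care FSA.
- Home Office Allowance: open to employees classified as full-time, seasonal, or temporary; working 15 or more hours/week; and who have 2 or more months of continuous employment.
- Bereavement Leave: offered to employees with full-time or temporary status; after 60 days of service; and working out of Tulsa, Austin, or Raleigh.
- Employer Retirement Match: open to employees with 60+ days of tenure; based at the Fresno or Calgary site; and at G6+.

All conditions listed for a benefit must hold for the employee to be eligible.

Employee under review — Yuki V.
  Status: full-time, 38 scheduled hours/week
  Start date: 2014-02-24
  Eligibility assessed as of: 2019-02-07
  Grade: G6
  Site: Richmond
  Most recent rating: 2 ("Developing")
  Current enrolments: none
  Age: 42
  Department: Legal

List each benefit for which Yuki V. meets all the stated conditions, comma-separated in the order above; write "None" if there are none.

Service from 2014-02-24 to 2019-02-07: 1809 days.
Dependent Care FSA — status full-time ✗ (requires seasonal) → not eligible.
Stock Option Plan — status full-time ✓ (not excluded); service 1809 days ≥ 60 days ✓ → eligible.
Pet Insurance — status full-time ✓ (not excluded); rating 2 ≥ 2 ✓; not enrolled in Dependent Care FSA ✗ → not eligible.
Home Office Allowance — status full-time ✓; 38 hrs/wk ≥ 15 ✓; service 1809 days ≥ 2 months (≈60 days) ✓ → eligible.
Bereavement Leave — status full-time ✓; service 1809 days ≥ 60 days ✓; site Richmond ✗ (not Tulsa, Austin, or Raleigh) → not eligible.
Employer Retirement Match — service 1809 days ≥ 60 days ✓; site Richmond ✗ (not Fresno or Calgary) → not eligible.

Stock Option Plan, Home Office Allowance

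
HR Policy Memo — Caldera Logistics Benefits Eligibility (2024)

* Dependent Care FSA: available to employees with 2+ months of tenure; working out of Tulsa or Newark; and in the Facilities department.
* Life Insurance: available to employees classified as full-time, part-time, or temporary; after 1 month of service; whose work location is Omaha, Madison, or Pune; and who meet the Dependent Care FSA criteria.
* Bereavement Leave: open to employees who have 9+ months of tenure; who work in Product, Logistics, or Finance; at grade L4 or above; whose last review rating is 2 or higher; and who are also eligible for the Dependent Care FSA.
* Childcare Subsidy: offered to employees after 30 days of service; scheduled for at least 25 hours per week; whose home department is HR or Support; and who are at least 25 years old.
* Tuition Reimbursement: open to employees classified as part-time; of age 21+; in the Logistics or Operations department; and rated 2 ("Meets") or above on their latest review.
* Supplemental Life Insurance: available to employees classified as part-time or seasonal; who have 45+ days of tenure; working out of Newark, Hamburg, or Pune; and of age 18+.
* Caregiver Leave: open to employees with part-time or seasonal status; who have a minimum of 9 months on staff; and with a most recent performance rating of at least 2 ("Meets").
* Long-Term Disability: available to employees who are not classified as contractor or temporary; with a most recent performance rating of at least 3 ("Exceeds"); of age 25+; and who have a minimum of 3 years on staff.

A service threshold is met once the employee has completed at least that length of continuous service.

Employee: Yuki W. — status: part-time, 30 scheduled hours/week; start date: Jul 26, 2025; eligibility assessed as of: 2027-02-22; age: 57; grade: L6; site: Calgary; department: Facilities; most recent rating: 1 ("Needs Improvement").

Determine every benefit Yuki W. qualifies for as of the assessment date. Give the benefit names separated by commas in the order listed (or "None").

None

Service from Jul 26, 2025 to 2027-02-22: 576 days.
Dependent Care FSA — service 576 days ≥ 2 months (≈60 days) ✓; site Calgary ✗ (not Tulsa or Newark) → not eligible.
Life Insurance — status part-time ✓; service 576 days ≥ 1 month (≈30 days) ✓; site Calgary ✗ (not Omaha, Madison, or Pune) → not eligible.
Bereavement Leave — service 576 days ≥ 9 months (≈270 days) ✓; dept Facilities ✗ → not eligible.
Childcare Subsidy — service 576 days ≥ 30 days ✓; 30 hrs/wk ≥ 25 ✓; dept Facilities ✗ → not eligible.
Tuition Reimbursement — status part-time ✓; age 57 ≥ 21 ✓; dept Facilities ✗ → not eligible.
Supplemental Life Insurance — status part-time ✓; service 576 days ≥ 45 days ✓; site Calgary ✗ (not Newark, Hamburg, or Pune) → not eligible.
Caregiver Leave — status part-time ✓; service 576 days ≥ 9 months (≈270 days) ✓; rating 1 < 2 ✗ → not eligible.
Long-Term Disability — status part-time ✓ (not excluded); rating 1 < 3 ✗ → not eligible.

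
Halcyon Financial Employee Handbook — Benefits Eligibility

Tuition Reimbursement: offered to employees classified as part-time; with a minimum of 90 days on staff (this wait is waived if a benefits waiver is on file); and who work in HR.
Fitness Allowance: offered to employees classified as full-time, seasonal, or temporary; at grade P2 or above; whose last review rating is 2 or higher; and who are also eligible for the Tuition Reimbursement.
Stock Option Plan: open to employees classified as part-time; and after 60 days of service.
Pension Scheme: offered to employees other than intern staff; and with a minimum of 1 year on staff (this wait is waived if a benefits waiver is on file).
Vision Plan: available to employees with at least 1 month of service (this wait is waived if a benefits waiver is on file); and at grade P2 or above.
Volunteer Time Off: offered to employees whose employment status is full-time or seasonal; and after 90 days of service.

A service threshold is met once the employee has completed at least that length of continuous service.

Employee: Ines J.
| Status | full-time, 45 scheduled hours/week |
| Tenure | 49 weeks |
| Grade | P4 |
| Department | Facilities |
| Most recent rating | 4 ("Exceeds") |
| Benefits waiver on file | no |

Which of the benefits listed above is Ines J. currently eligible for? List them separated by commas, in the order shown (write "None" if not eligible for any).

Tuition Reimbursement — status full-time ✗ (requires part-time) → not eligible.
Fitness Allowance — status full-time ✓; grade P4 ≥ P2 ✓; rating 4 ≥ 2 ✓; not eligible for Tuition Reimbursement ✗ → not eligible.
Stock Option Plan — status full-time ✗ (requires part-time) → not eligible.
Pension Scheme — status full-time ✓ (not excluded); no waiver, service 49 weeks < 1 year (≈365 days) ✗ → not eligible.
Vision Plan — no waiver, service 49 weeks ≥ 1 month (≈30 days) ✓; grade P4 ≥ P2 ✓ → eligible.
Volunteer Time Off — status full-time ✓; service 49 weeks ≥ 90 days ✓ → eligible.

Vision Plan, Volunteer Time Off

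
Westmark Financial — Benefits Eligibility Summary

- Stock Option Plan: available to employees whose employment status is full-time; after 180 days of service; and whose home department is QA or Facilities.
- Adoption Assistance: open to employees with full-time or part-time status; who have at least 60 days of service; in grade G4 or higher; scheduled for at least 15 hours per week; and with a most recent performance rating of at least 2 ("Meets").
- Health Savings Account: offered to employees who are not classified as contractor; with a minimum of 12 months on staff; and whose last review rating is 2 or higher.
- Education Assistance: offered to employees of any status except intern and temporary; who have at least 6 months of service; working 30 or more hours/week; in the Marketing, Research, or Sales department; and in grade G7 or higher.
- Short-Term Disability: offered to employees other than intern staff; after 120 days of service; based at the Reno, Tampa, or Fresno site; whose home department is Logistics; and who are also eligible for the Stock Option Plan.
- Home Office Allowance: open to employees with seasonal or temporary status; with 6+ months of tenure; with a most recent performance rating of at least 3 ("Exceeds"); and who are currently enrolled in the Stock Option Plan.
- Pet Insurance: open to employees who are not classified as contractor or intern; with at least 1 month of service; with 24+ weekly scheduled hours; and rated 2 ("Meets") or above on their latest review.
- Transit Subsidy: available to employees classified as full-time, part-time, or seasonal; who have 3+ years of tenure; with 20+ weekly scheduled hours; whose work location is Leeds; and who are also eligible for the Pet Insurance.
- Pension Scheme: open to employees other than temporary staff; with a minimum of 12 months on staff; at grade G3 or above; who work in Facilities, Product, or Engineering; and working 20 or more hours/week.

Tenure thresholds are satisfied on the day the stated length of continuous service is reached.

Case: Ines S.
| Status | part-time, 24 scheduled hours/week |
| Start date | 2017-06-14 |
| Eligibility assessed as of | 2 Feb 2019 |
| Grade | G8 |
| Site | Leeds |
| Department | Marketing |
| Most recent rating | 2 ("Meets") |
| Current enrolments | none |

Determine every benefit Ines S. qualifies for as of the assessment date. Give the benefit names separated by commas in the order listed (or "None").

Adoption Assistance, Health Savings Account, Pet Insurance

Service from 2017-06-14 to 2 Feb 2019: 598 days.
Stock Option Plan — status part-time ✗ (requires full-time) → not eligible.
Adoption Assistance — status part-time ✓; service 598 days ≥ 60 days ✓; grade G8 ≥ G4 ✓; 24 hrs/wk ≥ 15 ✓; rating 2 ≥ 2 ✓ → eligible.
Health Savings Account — status part-time ✓ (not excluded); service 598 days ≥ 12 months (≈360 days) ✓; rating 2 ≥ 2 ✓ → eligible.
Education Assistance — status part-time ✓ (not excluded); service 598 days ≥ 6 months (≈180 days) ✓; 24 hrs/wk < 30 ✗ → not eligible.
Short-Term Disability — status part-time ✓ (not excluded); service 598 days ≥ 120 days ✓; site Leeds ✗ (not Reno, Tampa, or Fresno) → not eligible.
Home Office Allowance — status part-time ✗ (requires seasonal or temporary) → not eligible.
Pet Insurance — status part-time ✓ (not excluded); service 598 days ≥ 1 month (≈30 days) ✓; 24 hrs/wk ≥ 24 ✓; rating 2 ≥ 2 ✓ → eligible.
Transit Subsidy — status part-time ✓; service 598 days < 3 years (≈1095 days) ✗ → not eligible.
Pension Scheme — status part-time ✓ (not excluded); service 598 days ≥ 12 months (≈360 days) ✓; grade G8 ≥ G3 ✓; dept Marketing ✗ → not eligible.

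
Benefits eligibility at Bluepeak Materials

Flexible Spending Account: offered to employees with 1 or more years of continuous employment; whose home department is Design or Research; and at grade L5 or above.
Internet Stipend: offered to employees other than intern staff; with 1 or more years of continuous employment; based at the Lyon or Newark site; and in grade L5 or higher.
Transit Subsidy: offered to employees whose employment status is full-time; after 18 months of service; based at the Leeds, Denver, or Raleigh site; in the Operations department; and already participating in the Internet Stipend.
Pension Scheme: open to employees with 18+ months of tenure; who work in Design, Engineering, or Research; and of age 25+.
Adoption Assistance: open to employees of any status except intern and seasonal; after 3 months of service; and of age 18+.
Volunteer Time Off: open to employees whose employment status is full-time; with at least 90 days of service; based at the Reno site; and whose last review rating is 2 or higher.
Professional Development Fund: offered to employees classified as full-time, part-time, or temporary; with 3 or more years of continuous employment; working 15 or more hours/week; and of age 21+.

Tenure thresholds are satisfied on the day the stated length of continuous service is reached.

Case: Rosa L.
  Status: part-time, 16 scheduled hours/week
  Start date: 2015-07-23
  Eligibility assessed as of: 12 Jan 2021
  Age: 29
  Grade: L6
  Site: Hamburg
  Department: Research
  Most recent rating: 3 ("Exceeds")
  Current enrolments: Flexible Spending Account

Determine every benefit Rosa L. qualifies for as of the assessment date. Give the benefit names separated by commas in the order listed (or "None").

Flexible Spending Account, Pension Scheme, Adoption Assistance, Professional Development Fund

Service from 2015-07-23 to 12 Jan 2021: 2000 days.
Flexible Spending Account — service 2000 days ≥ 1 year (≈365 days) ✓; dept Research ✓; grade L6 ≥ L5 ✓ → eligible.
Internet Stipend — status part-time ✓ (not excluded); service 2000 days ≥ 1 year (≈365 days) ✓; site Hamburg ✗ (not Lyon or Newark) → not eligible.
Transit Subsidy — status part-time ✗ (requires full-time) → not eligible.
Pension Scheme — service 2000 days ≥ 18 months (≈540 days) ✓; dept Research ✓; age 29 ≥ 25 ✓ → eligible.
Adoption Assistance — status part-time ✓ (not excluded); service 2000 days ≥ 3 months (≈90 days) ✓; age 29 ≥ 18 ✓ → eligible.
Volunteer Time Off — status part-time ✗ (requires full-time) → not eligible.
Professional Development Fund — status part-time ✓; service 2000 days ≥ 3 years (≈1095 days) ✓; 16 hrs/wk ≥ 15 ✓; age 29 ≥ 21 ✓ → eligible.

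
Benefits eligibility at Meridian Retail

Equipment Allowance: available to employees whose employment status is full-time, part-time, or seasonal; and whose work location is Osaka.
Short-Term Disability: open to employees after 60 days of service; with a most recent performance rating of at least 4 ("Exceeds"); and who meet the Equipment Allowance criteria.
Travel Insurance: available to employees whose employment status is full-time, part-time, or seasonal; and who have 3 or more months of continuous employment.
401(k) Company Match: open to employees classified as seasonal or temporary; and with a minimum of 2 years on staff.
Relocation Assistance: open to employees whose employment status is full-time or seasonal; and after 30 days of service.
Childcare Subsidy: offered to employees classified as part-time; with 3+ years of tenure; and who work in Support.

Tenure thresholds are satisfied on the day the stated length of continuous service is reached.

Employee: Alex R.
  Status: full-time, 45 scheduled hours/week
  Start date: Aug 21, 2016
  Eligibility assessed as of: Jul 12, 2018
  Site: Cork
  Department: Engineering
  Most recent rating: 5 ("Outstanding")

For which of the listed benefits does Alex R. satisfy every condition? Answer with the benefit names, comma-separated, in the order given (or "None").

Travel Insurance, Relocation Assistance

Service from Aug 21, 2016 to Jul 12, 2018: 690 days.
Equipment Allowance — status full-time ✓; site Cork ✗ (not Osaka) → not eligible.
Short-Term Disability — service 690 days ≥ 60 days ✓; rating 5 ≥ 4 ✓; not eligible for Equipment Allowance ✗ → not eligible.
Travel Insurance — status full-time ✓; service 690 days ≥ 3 months (≈90 days) ✓ → eligible.
401(k) Company Match — status full-time ✗ (requires seasonal or temporary) → not eligible.
Relocation Assistance — status full-time ✓; service 690 days ≥ 30 days ✓ → eligible.
Childcare Subsidy — status full-time ✗ (requires part-time) → not eligible.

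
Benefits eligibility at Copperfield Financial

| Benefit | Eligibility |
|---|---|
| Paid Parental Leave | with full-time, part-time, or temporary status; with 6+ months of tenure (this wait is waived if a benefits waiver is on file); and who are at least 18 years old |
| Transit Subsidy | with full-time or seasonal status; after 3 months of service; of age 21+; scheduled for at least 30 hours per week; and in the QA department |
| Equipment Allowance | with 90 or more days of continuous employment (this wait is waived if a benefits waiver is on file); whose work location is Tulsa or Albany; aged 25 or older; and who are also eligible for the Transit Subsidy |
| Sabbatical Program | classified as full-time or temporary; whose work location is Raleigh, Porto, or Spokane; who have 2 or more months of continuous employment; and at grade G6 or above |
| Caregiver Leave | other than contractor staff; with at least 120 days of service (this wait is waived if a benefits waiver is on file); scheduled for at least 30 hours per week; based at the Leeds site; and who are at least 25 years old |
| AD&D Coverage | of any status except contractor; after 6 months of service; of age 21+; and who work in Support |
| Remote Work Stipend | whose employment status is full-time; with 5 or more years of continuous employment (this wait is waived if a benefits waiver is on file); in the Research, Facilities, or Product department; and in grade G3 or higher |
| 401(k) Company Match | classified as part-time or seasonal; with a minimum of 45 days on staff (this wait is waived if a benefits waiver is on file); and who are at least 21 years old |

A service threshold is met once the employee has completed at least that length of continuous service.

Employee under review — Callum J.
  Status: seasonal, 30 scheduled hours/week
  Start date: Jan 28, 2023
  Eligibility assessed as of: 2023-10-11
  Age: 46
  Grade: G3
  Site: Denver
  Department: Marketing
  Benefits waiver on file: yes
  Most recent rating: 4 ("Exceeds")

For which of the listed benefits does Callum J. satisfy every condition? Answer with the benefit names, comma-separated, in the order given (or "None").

401(k) Company Match

Service from Jan 28, 2023 to 2023-10-11: 256 days.
Paid Parental Leave — status seasonal ✗ (requires full-time, part-time, or temporary) → not eligible.
Transit Subsidy — status seasonal ✓; service 256 days ≥ 3 months (≈90 days) ✓; age 46 ≥ 21 ✓; 30 hrs/wk ≥ 30 ✓; dept Marketing ✗ → not eligible.
Equipment Allowance — benefits waiver on file ✓; site Denver ✗ (not Tulsa or Albany) → not eligible.
Sabbatical Program — status seasonal ✗ (requires full-time or temporary) → not eligible.
Caregiver Leave — status seasonal ✓ (not excluded); benefits waiver on file ✓; 30 hrs/wk ≥ 30 ✓; site Denver ✗ (not Leeds) → not eligible.
AD&D Coverage — status seasonal ✓ (not excluded); service 256 days ≥ 6 months (≈180 days) ✓; age 46 ≥ 21 ✓; dept Marketing ✗ → not eligible.
Remote Work Stipend — status seasonal ✗ (requires full-time) → not eligible.
401(k) Company Match — status seasonal ✓; benefits waiver on file ✓; age 46 ≥ 21 ✓ → eligible.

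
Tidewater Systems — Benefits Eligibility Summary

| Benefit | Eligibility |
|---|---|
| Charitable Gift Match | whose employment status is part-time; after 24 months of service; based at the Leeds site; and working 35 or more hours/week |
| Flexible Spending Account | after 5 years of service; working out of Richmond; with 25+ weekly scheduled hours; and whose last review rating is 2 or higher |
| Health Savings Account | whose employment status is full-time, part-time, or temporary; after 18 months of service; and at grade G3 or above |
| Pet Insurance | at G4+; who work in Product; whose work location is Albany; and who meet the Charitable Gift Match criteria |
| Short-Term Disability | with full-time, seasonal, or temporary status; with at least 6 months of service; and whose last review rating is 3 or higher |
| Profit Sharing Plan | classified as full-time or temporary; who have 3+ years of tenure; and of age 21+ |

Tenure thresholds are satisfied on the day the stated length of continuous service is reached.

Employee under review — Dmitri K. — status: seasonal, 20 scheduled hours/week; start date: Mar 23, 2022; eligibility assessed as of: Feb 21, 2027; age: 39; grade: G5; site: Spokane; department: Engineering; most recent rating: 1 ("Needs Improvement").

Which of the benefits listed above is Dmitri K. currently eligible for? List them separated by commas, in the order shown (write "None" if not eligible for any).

None

Service from Mar 23, 2022 to Feb 21, 2027: 1796 days.
Charitable Gift Match — status seasonal ✗ (requires part-time) → not eligible.
Flexible Spending Account — service 1796 days < 5 years (≈1825 days) ✗ → not eligible.
Health Savings Account — status seasonal ✗ (requires full-time, part-time, or temporary) → not eligible.
Pet Insurance — grade G5 ≥ G4 ✓; dept Engineering ✗ → not eligible.
Short-Term Disability — status seasonal ✓; service 1796 days ≥ 6 months (≈180 days) ✓; rating 1 < 3 ✗ → not eligible.
Profit Sharing Plan — status seasonal ✗ (requires full-time or temporary) → not eligible.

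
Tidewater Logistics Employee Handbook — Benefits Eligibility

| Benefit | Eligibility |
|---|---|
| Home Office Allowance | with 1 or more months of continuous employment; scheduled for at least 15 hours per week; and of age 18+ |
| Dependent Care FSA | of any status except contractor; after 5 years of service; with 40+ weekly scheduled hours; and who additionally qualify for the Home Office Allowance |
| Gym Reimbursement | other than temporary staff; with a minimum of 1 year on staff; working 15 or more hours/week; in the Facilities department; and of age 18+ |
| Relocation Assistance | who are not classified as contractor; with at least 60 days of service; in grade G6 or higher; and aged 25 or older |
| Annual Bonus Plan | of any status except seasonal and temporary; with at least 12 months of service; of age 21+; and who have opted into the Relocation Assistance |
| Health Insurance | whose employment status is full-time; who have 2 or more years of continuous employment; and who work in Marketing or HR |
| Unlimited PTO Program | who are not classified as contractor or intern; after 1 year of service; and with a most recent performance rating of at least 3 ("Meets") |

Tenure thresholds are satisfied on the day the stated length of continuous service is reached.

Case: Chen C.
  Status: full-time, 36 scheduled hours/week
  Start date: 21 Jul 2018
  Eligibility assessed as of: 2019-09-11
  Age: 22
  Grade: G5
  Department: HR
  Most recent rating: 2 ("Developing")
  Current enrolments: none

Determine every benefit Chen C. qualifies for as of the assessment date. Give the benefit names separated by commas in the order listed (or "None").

Home Office Allowance

Service from 21 Jul 2018 to 2019-09-11: 417 days.
Home Office Allowance — service 417 days ≥ 1 month (≈30 days) ✓; 36 hrs/wk ≥ 15 ✓; age 22 ≥ 18 ✓ → eligible.
Dependent Care FSA — status full-time ✓ (not excluded); service 417 days < 5 years (≈1825 days) ✗ → not eligible.
Gym Reimbursement — status full-time ✓ (not excluded); service 417 days ≥ 1 year (≈365 days) ✓; 36 hrs/wk ≥ 15 ✓; dept HR ✗ → not eligible.
Relocation Assistance — status full-time ✓ (not excluded); service 417 days ≥ 60 days ✓; grade G5 < G6 ✗ → not eligible.
Annual Bonus Plan — status full-time ✓ (not excluded); service 417 days ≥ 12 months (≈360 days) ✓; age 22 ≥ 21 ✓; not enrolled in Relocation Assistance ✗ → not eligible.
Health Insurance — status full-time ✓; service 417 days < 2 years (≈730 days) ✗ → not eligible.
Unlimited PTO Program — status full-time ✓ (not excluded); service 417 days ≥ 1 year (≈365 days) ✓; rating 2 < 3 ✗ → not eligible.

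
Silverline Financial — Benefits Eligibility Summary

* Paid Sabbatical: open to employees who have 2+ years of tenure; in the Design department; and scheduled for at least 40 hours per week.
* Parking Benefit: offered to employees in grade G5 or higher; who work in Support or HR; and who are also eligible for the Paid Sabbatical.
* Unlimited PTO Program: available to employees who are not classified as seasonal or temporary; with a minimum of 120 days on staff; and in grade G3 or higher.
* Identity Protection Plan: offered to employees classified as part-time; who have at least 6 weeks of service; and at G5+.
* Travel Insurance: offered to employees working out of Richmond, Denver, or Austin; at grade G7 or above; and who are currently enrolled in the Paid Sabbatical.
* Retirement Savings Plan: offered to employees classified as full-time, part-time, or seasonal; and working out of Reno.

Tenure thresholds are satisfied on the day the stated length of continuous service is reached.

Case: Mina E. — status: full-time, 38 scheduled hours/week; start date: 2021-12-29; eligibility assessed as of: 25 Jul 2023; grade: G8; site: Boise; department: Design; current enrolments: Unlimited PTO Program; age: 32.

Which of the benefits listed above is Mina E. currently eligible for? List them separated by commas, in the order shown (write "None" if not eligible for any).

Service from 2021-12-29 to 25 Jul 2023: 573 days.
Paid Sabbatical — service 573 days < 2 years (≈730 days) ✗ → not eligible.
Parking Benefit — grade G8 ≥ G5 ✓; dept Design ✗ → not eligible.
Unlimited PTO Program — status full-time ✓ (not excluded); service 573 days ≥ 120 days ✓; grade G8 ≥ G3 ✓ → eligible.
Identity Protection Plan — status full-time ✗ (requires part-time) → not eligible.
Travel Insurance — site Boise ✗ (not Richmond, Denver, or Austin) → not eligible.
Retirement Savings Plan — status full-time ✓; site Boise ✗ (not Reno) → not eligible.

Unlimited PTO Program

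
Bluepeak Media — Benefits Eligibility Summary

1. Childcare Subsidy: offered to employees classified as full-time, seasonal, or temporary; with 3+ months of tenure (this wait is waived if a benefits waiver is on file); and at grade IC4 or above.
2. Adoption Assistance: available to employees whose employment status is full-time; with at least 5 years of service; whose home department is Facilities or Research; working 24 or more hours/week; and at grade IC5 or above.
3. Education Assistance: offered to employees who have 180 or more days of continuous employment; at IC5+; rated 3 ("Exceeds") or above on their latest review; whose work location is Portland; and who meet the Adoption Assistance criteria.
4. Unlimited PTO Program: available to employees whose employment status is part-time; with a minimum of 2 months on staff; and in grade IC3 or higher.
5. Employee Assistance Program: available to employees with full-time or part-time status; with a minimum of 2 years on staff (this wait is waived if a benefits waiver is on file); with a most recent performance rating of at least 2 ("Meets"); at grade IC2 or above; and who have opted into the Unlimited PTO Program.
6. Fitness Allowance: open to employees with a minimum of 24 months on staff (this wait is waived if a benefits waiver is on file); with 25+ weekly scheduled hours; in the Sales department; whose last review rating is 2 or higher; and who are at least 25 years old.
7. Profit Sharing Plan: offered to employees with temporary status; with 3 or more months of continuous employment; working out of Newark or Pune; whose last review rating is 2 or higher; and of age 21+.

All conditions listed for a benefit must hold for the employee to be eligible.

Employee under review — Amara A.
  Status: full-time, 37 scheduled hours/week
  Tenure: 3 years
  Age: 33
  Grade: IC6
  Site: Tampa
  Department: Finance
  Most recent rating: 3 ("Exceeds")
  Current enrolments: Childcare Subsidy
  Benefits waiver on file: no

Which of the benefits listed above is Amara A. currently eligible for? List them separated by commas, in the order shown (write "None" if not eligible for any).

Childcare Subsidy — status full-time ✓; no waiver, service 3 years ≥ 3 months (≈90 days) ✓; grade IC6 ≥ IC4 ✓ → eligible.
Adoption Assistance — status full-time ✓; service 3 years < 5 years ✗ → not eligible.
Education Assistance — service 3 years ≥ 180 days ✓; grade IC6 ≥ IC5 ✓; rating 3 ≥ 3 ✓; site Tampa ✗ (not Portland) → not eligible.
Unlimited PTO Program — status full-time ✗ (requires part-time) → not eligible.
Employee Assistance Program — status full-time ✓; no waiver, service 3 years ≥ 2 years ✓; rating 3 ≥ 2 ✓; grade IC6 ≥ IC2 ✓; not enrolled in Unlimited PTO Program ✗ → not eligible.
Fitness Allowance — no waiver, service 3 years ≥ 24 months (≈720 days) ✓; 37 hrs/wk ≥ 25 ✓; dept Finance ✗ → not eligible.
Profit Sharing Plan — status full-time ✗ (requires temporary) → not eligible.

Childcare Subsidy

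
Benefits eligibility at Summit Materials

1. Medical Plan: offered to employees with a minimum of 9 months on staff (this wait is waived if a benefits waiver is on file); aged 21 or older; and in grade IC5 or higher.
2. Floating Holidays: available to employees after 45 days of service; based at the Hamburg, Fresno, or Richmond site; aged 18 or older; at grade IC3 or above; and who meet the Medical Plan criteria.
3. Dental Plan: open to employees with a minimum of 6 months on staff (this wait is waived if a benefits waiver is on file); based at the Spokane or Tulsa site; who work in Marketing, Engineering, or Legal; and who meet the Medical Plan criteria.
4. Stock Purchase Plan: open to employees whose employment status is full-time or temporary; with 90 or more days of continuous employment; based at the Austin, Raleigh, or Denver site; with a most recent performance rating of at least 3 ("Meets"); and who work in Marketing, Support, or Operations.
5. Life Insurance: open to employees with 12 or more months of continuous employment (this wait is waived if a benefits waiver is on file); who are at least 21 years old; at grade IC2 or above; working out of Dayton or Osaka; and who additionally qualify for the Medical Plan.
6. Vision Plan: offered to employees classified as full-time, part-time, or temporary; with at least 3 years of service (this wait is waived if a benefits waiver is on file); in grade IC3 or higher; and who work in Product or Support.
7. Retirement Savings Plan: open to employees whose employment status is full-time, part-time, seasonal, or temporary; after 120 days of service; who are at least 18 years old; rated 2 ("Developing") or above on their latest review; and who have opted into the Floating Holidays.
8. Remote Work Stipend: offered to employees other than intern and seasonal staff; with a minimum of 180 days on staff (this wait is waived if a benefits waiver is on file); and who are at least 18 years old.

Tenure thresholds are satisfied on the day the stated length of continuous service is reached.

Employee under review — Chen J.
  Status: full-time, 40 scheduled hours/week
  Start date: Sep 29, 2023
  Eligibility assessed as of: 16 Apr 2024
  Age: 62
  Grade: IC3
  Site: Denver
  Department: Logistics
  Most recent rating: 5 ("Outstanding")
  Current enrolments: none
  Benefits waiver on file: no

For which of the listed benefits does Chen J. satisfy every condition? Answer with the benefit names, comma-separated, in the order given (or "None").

Remote Work Stipend

Service from Sep 29, 2023 to 16 Apr 2024: 200 days.
Medical Plan — no waiver, service 200 days < 9 months (≈270 days) ✗ → not eligible.
Floating Holidays — service 200 days ≥ 45 days ✓; site Denver ✗ (not Hamburg, Fresno, or Richmond) → not eligible.
Dental Plan — no waiver, service 200 days ≥ 6 months (≈180 days) ✓; site Denver ✗ (not Spokane or Tulsa) → not eligible.
Stock Purchase Plan — status full-time ✓; service 200 days ≥ 90 days ✓; site Denver ✓; rating 5 ≥ 3 ✓; dept Logistics ✗ → not eligible.
Life Insurance — no waiver, service 200 days < 12 months (≈360 days) ✗ → not eligible.
Vision Plan — status full-time ✓; no waiver, service 200 days < 3 years (≈1095 days) ✗ → not eligible.
Retirement Savings Plan — status full-time ✓; service 200 days ≥ 120 days ✓; age 62 ≥ 18 ✓; rating 5 ≥ 2 ✓; not enrolled in Floating Holidays ✗ → not eligible.
Remote Work Stipend — status full-time ✓ (not excluded); no waiver, service 200 days ≥ 180 days ✓; age 62 ≥ 18 ✓ → eligible.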